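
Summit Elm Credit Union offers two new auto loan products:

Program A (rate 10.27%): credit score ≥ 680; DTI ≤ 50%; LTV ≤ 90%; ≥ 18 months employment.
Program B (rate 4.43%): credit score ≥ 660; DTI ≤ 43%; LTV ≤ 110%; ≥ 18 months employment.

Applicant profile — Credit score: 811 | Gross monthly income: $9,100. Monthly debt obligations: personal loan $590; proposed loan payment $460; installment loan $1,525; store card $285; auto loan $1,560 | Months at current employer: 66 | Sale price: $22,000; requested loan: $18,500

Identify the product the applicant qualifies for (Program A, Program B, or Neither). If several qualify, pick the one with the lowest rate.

Program A

Total debts = (590 + 460 + 1,525 + 285 + 1,560) = 4,420; DTI = 4,420/9,100 = 48.6%.
LTV = 18,500/22,000 = 84.1%.
Program A: score 811 ≥ 680; DTI 48.6% ≤ 50%; LTV 84.1% ≤ 90%; employment 66 ≥ 18 mo → qualifies.
Program B: score 811 ≥ 660; DTI 48.6% > 43%; LTV 84.1% ≤ 110%; employment 66 ≥ 18 mo → does not qualify.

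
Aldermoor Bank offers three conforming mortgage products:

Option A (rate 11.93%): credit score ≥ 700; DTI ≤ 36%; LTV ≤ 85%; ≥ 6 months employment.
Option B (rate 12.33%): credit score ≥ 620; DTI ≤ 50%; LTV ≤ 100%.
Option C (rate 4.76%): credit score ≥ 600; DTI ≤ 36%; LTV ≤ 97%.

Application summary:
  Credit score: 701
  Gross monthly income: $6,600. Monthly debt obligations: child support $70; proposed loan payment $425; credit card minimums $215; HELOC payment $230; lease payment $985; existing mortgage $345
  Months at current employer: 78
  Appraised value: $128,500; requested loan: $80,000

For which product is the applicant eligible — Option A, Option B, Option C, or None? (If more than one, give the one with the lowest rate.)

Option C

Total debts = (70 + 425 + 215 + 230 + 985 + 345) = 2,270; DTI = 2,270/6,600 = 34.4%.
LTV = 80,000/128,500 = 62.3%.
Option A: score 701 ≥ 700; DTI 34.4% ≤ 36%; LTV 62.3% ≤ 85%; employment 78 ≥ 6 mo → qualifies.
Option B: score 701 ≥ 620; DTI 34.4% ≤ 50%; LTV 62.3% ≤ 100% → qualifies.
Option C: score 701 ≥ 600; DTI 34.4% ≤ 36%; LTV 62.3% ≤ 97% → qualifies.
Qualifying: Option A, Option B, Option C. Lowest rate is 4.76% → Option C.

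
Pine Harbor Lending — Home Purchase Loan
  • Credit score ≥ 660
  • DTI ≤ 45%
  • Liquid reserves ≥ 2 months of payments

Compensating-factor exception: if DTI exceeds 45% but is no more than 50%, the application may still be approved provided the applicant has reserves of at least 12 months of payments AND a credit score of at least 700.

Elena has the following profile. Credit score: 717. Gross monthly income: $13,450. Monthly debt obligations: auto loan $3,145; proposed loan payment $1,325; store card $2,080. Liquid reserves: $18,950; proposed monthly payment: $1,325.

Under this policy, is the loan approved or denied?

Approved

Credit score 717 ≥ 660 (meets base)
Total debts = (3,145 + 1,325 + 2,080) = 6,550. DTI = 6,550/13,450 = 48.7% > 45% — standard DTI limit exceeded.
Reserves = 18,950/1,325 = 14.3 months ≥ 2
DTI 48.7% is within the 45%–50% exception band; checking compensating factors.
Override check — reserves: 14.3 mo (ok); score: 717 (ok).
Both override conditions satisfied; DTI exception granted.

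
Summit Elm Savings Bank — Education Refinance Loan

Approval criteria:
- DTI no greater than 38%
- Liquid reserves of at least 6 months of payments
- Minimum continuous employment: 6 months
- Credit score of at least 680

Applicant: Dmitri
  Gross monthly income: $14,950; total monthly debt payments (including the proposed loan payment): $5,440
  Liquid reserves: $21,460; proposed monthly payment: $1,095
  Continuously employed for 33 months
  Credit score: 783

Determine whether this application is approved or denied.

Approved

DTI: 5,440 ÷ 14,950 = 36.4%, within the 38% cap
Reserves: 21,460 ÷ 1,095 = 19.6 months (meets 6-month minimum)
Employment 33 ≥ 6 months
Credit score 783 ≥ 680 (meets)
All criteria satisfied.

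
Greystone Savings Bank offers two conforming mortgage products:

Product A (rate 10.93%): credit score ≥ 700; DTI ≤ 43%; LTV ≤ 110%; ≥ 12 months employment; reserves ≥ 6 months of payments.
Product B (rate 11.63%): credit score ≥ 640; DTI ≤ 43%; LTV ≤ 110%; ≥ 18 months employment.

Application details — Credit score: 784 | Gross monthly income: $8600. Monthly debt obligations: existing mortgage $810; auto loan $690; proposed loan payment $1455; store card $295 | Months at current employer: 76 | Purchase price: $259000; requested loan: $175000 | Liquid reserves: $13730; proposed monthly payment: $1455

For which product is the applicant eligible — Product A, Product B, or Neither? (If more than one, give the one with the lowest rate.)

Product A

Total debts = (810 + 690 + 1,455 + 295) = 3,250; DTI = 3,250/8,600 = 37.8%.
LTV = 175,000/259,000 = 67.6%.
Reserves = 13,730/1,455 = 9.4 months.
Product A: score 784 ≥ 700; DTI 37.8% ≤ 43%; LTV 67.6% ≤ 110%; employment 76 ≥ 12 mo; reserves 9.4 ≥ 6 mo → qualifies.
Product B: score 784 ≥ 640; DTI 37.8% ≤ 43%; LTV 67.6% ≤ 110%; employment 76 ≥ 18 mo → qualifies.
Qualifying: Product A, Product B. Lowest rate is 10.93% → Product A.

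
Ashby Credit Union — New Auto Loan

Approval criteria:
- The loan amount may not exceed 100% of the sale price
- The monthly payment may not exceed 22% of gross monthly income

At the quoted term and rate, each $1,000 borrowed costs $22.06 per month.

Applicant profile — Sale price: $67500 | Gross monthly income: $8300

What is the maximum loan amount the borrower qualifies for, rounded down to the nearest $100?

$67,500

Payment cap: 22% × $8,300 = $1,826/month.
At $22.06 per $1,000, that supports 1,826/22.06 × 1,000 ≈ $82,774 → $82,700.
LTV cap: 100% × $67,500 = $67,500 → $67,500.
Binding constraint: loan-to-value.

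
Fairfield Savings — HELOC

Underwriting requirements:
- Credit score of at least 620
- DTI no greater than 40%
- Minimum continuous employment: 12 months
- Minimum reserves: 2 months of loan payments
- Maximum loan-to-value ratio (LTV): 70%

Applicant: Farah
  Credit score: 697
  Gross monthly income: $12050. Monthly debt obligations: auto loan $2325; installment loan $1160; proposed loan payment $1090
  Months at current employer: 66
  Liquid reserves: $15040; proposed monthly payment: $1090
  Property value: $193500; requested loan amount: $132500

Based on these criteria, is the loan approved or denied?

Credit score 697 ≥ 620 (meets)
Total monthly debts = (2,325 + 1,160 + 1,090) = 4,575. DTI = 4,575/12,050 = 38% ≤ 40%
Employment 66 ≥ 12 months
Liquid reserves cover 15,040/1,090 = 13.8 months — ≥ 2 required
Loan-to-value = 132,500/193,500 = 68.5% — pass (70% max)
All criteria satisfied.

Approved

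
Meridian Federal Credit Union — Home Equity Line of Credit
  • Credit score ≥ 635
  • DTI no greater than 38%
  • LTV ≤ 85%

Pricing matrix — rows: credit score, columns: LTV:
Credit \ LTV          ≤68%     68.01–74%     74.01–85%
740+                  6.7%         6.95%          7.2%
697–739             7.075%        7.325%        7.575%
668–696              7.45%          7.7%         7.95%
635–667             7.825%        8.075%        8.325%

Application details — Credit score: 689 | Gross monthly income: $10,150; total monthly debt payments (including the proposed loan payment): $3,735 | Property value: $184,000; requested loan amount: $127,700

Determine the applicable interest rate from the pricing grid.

7.7%

Credit score 689 ≥ 635; Debt-to-income = 3,735/10,150 = 36.8% — meets 38% limit
LTV: 127,700 ÷ 184,000 = 69.4%, within 85% cap
Row: 689 falls in 668–696. Column: 69.4% falls in 68.01–74%. Rate = 7.7%.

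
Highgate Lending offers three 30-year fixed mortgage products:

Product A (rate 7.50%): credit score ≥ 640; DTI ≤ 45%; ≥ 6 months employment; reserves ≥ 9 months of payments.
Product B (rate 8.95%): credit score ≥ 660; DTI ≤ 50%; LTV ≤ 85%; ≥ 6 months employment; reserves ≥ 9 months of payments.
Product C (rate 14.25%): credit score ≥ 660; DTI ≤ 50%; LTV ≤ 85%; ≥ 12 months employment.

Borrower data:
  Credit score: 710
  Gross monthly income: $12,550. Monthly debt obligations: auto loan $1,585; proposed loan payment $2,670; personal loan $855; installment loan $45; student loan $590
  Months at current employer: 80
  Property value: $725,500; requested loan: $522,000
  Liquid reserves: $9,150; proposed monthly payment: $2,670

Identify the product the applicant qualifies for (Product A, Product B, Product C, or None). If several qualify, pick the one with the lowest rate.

Total debts = (1,585 + 2,670 + 855 + 45 + 590) = 5,745; DTI = 5,745/12,550 = 45.8%.
LTV = 522,000/725,500 = 72%.
Reserves = 9,150/2,670 = 3.4 months.
Product A: score 710 ≥ 640; DTI 45.8% > 45%; employment 80 ≥ 6 mo; reserves 3.4 < 9 mo → does not qualify.
Product B: score 710 ≥ 660; DTI 45.8% ≤ 50%; LTV 72% ≤ 85%; employment 80 ≥ 6 mo; reserves 3.4 < 9 mo → does not qualify.
Product C: score 710 ≥ 660; DTI 45.8% ≤ 50%; LTV 72% ≤ 85%; employment 80 ≥ 12 mo → qualifies.

Product C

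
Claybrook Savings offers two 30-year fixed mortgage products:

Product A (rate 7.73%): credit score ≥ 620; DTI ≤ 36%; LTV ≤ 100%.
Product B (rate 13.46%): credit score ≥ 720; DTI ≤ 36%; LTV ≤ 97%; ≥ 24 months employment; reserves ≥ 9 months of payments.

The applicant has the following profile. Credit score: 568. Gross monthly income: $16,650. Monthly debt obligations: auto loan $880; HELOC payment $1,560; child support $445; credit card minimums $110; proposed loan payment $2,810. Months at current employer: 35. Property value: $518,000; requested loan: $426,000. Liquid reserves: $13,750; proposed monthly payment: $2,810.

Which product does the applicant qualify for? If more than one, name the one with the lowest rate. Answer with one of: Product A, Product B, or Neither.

Total debts = (880 + 1,560 + 445 + 110 + 2,810) = 5,805; DTI = 5,805/16,650 = 34.9%.
LTV = 426,000/518,000 = 82.2%.
Reserves = 13,750/2,810 = 4.9 months.
Product A: score 568 < 620; DTI 34.9% ≤ 36%; LTV 82.2% ≤ 100% → does not qualify.
Product B: score 568 < 720; DTI 34.9% ≤ 36%; LTV 82.2% ≤ 97%; employment 35 ≥ 24 mo; reserves 4.9 < 9 mo → does not qualify.

Neither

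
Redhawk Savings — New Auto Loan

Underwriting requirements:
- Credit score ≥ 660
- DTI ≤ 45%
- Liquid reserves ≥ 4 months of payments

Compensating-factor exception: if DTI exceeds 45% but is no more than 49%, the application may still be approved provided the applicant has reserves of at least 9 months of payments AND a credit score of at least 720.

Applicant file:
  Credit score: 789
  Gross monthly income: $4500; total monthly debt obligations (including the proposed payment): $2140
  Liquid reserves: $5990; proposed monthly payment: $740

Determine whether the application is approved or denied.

Denied

Credit score 789 ≥ 660 (meets base)
DTI = 2,140/4,500 = 47.6% > 45% — standard DTI limit exceeded.
Liquid reserves cover 5,990/740 = 8.1 months — ≥ 4 required
DTI 47.6% is within the 45%–49% exception band; checking compensating factors.
Override check — reserves: 8.1 mo (short of 9); score: 789 (ok).
Override conditions not both satisfied; exception does not apply.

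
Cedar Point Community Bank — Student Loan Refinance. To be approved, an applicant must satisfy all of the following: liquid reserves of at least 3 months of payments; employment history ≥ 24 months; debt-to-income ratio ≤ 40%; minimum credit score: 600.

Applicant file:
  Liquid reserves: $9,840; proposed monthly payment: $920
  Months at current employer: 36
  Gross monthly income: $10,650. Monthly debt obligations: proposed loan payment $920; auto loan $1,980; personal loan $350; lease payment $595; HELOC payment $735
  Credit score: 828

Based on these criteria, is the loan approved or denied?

Reserves = 9,840/920 = 10.7 months ≥ 3
Employment 36 ≥ 24 months
Total monthly debts = (920 + 1,980 + 350 + 595 + 735) = 4,580. Debt-to-income = 4,580/10,650 = 43% — over 40% limit
Credit score 828 ≥ 600 (meets)
Fails on DTI.

Denied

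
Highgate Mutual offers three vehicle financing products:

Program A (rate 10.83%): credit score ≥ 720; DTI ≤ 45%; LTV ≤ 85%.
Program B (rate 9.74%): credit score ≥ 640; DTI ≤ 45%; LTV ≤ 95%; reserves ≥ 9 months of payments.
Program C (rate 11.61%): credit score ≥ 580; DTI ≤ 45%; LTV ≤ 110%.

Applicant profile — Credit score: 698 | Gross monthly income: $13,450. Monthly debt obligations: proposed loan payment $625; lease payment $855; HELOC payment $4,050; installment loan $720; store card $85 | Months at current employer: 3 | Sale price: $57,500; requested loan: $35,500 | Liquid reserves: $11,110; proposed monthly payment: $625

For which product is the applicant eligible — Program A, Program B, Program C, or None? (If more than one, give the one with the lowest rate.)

Total debts = (625 + 855 + 4,050 + 720 + 85) = 6,335; DTI = 6,335/13,450 = 47.1%.
LTV = 35,500/57,500 = 61.7%.
Reserves = 11,110/625 = 17.8 months.
Program A: score 698 < 720; DTI 47.1% > 45%; LTV 61.7% ≤ 85% → does not qualify.
Program B: score 698 ≥ 640; DTI 47.1% > 45%; LTV 61.7% ≤ 95%; reserves 17.8 ≥ 9 mo → does not qualify.
Program C: score 698 ≥ 580; DTI 47.1% > 45%; LTV 61.7% ≤ 110% → does not qualify.

None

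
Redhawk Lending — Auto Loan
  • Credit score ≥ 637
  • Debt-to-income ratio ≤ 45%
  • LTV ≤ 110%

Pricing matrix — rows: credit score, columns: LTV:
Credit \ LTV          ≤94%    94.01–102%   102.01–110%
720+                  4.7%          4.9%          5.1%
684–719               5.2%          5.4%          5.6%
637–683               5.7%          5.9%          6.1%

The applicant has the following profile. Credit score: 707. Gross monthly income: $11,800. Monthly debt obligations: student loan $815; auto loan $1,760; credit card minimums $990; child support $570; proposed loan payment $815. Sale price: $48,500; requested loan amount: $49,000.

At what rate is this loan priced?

Credit score 707 ≥ 637; Total monthly debts = (815 + 1,760 + 990 + 570 + 815) = 4,950. DTI = 4,950/11,800 = 41.9% ≤ 45%
Loan-to-value = 49,000/48,500 = 101% — pass (110% max)
Score 707 is in the 684–719 band; LTV 101% is in the 94.01–102% band → 5.4%.

5.4%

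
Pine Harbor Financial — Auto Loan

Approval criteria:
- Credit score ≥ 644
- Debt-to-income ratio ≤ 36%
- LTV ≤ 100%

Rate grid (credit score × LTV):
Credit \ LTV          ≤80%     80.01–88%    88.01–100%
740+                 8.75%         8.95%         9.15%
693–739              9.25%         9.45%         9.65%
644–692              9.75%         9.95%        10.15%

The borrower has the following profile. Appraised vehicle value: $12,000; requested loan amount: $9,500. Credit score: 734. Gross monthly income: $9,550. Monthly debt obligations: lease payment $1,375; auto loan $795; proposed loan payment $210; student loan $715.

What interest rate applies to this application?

9.25%

Credit score 734 ≥ 644; Total monthly debts = (1,375 + 795 + 210 + 715) = 3,095. DTI: 3,095 ÷ 9,550 = 32.4%, within the 36% cap
LTV: 9,500 ÷ 12,000 = 79.2%, within 100% cap
Row: 734 falls in 693–739. Column: 79.2% falls in ≤80%. Rate = 9.25%.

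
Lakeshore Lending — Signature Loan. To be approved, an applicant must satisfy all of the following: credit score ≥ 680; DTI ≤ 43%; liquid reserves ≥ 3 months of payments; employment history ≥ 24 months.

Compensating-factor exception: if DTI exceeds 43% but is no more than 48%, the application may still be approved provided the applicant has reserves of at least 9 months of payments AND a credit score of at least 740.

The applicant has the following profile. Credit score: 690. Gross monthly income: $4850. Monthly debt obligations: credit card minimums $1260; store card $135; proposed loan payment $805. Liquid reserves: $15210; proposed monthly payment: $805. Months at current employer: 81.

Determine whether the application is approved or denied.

Denied

Credit score 690 ≥ 680 (meets base)
Total debts = (1,260 + 135 + 805) = 2,200. DTI = 2,200/4,850 = 45.4% > 43% — standard DTI limit exceeded.
Reserves = 15,210/805 = 18.9 months ≥ 3
Employment 81 ≥ 24 months
45.4% falls in the override range (43%–48%), so the compensating-factor test applies.
Reserves 18.9 ≥ 9 months; credit score 690 < 740.
Compensating-factor requirement not fully met.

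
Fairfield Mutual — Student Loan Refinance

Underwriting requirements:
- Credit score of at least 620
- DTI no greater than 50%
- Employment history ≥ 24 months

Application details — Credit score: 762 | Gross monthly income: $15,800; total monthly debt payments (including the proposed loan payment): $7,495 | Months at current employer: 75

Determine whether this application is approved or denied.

Approved

Credit score 762 ≥ 620 (meets)
DTI = 7,495/15,800 = 47.4% ≤ 50%
Employment 75 ≥ 24 months
All criteria satisfied.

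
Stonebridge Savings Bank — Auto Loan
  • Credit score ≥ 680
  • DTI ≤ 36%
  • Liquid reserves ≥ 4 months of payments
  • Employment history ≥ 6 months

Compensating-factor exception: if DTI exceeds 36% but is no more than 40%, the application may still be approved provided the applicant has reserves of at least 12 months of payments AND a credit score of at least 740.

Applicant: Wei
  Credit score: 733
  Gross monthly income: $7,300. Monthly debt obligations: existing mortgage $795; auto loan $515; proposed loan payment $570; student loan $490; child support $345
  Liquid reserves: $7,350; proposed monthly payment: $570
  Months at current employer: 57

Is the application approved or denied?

Denied

Credit score 733 ≥ 680 (meets base)
Total debts = (795 + 515 + 570 + 490 + 345) = 2,715. DTI: 2,715 ÷ 7,300 = 37.2%, over the 36% base limit.
Reserves = 7,350/570 = 12.9 months ≥ 4
Employment 57 ≥ 6 months
DTI 37.2% is within the 36%–40% exception band; checking compensating factors.
Reserves 12.9 ≥ 12 months; credit score 733 < 740.
Compensating-factor requirement not fully met.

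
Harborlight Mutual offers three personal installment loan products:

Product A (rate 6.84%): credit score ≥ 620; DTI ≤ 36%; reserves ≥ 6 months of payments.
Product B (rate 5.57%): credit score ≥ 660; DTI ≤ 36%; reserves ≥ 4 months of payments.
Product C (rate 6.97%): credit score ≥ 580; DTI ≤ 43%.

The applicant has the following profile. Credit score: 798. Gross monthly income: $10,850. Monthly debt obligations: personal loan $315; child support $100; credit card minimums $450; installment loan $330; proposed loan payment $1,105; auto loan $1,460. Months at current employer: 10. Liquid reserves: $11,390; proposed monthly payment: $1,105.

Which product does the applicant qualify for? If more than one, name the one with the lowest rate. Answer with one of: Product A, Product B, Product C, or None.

Product B

Total debts = (315 + 100 + 450 + 330 + 1,105 + 1,460) = 3,760; DTI = 3,760/10,850 = 34.7%.
Reserves = 11,390/1,105 = 10.3 months.
Product A: score 798 ≥ 620; DTI 34.7% ≤ 36%; reserves 10.3 ≥ 6 mo → qualifies.
Product B: score 798 ≥ 660; DTI 34.7% ≤ 36%; reserves 10.3 ≥ 4 mo → qualifies.
Product C: score 798 ≥ 580; DTI 34.7% ≤ 43% → qualifies.
Qualifying: Product A, Product B, Product C. Lowest rate is 5.57% → Product B.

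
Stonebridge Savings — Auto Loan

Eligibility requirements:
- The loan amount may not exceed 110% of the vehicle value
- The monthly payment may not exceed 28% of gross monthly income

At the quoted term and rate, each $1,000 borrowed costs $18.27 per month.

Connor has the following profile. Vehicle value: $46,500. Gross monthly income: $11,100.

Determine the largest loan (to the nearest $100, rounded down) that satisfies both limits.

Payment cap: 28% × $11,100 = $3,108/month.
At $18.27 per $1,000, that supports 3,108/18.27 × 1,000 ≈ $170,114 → $170,100.
LTV cap: 110% × $46,500 = $51,150 → $51,100.
Binding constraint: loan-to-value.

$51,100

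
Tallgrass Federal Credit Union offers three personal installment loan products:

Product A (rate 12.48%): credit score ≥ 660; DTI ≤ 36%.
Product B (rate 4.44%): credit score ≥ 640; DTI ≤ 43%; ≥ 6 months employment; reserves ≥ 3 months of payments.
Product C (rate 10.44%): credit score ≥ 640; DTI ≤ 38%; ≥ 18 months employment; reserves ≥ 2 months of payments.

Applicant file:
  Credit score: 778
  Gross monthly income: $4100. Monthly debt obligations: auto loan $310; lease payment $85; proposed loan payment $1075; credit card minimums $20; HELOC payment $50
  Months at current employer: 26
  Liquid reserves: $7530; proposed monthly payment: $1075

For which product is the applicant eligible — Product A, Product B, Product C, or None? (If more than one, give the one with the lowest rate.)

Product B

Total debts = (310 + 85 + 1,075 + 20 + 50) = 1,540; DTI = 1,540/4,100 = 37.6%.
Reserves = 7,530/1,075 = 7.0 months.
Product A: score 778 ≥ 660; DTI 37.6% > 36% → does not qualify.
Product B: score 778 ≥ 640; DTI 37.6% ≤ 43%; employment 26 ≥ 6 mo; reserves 7.0 ≥ 3 mo → qualifies.
Product C: score 778 ≥ 640; DTI 37.6% ≤ 38%; employment 26 ≥ 18 mo; reserves 7.0 ≥ 2 mo → qualifies.
Qualifying: Product B, Product C. Lowest rate is 4.44% → Product B.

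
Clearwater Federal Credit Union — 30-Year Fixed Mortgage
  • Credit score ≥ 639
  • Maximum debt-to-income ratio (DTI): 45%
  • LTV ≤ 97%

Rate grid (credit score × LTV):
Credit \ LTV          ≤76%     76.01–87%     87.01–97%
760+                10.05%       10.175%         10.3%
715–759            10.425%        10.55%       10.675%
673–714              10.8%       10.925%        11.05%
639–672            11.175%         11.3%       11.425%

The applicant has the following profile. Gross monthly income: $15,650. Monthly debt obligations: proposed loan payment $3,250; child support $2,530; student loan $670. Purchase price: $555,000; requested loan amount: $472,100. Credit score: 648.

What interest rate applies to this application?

11.3%

Credit score 648 ≥ 639; Total monthly debts = (3,250 + 2,530 + 670) = 6,450. DTI = 6,450/15,650 = 41.2% ≤ 45%
LTV = 472,100/555,000 = 85.1% ≤ 97%
Row: 648 falls in 639–672. Column: 85.1% falls in 76.01–87%. Rate = 11.3%.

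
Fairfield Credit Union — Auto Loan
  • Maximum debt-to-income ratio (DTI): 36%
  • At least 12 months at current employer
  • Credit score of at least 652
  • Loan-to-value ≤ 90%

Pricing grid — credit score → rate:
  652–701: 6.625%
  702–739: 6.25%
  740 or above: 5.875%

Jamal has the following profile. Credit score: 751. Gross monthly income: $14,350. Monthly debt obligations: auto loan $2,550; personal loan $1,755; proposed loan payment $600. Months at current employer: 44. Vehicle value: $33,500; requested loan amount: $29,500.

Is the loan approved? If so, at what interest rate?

Credit score 751 ≥ 652 (meets minimum)
Employment 44 ≥ 12 months
Total monthly debts = (2,550 + 1,755 + 600) = 4,905. DTI = 4,905/14,350 = 34.2% ≤ 36%
LTV: 29,500 ÷ 33,500 = 88.1%, within 90% cap
All requirements met. Score 751 falls in the 740 or above tier → 5.875%.

Approved at 5.875%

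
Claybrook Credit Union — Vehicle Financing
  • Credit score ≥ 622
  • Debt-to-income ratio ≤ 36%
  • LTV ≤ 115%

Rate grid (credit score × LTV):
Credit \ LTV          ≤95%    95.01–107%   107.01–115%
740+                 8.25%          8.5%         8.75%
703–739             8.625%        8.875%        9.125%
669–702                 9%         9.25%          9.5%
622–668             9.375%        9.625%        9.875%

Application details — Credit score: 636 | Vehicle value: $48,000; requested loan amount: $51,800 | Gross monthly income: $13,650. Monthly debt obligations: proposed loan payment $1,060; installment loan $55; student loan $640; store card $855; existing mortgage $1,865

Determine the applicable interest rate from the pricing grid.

Credit score 636 ≥ 622; Total monthly debts = (1,060 + 55 + 640 + 855 + 1,865) = 4,475. DTI = 4,475/13,650 = 32.8% ≤ 36%
LTV: 51,800 ÷ 48,000 = 107.9%, within 115% cap
Score 636 is in the 622–668 band; LTV 107.9% is in the 107.01–115% band → 9.875%.

9.875%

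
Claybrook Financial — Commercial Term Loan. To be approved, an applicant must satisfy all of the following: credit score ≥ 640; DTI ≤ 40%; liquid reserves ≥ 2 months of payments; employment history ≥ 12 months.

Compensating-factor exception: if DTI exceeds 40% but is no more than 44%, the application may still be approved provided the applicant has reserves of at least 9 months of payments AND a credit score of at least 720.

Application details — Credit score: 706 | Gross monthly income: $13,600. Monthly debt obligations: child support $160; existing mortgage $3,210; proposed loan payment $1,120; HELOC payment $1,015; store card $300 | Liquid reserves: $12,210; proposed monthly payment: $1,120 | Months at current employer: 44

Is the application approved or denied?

Credit score 706 ≥ 640 (meets base)
Total debts = (160 + 3,210 + 1,120 + 1,015 + 300) = 5,805. DTI = 5,805/13,600 = 42.7% > 40% — standard DTI limit exceeded.
Reserves = 12,210/1,120 = 10.9 months ≥ 2
Employment 44 ≥ 12 months
42.7% falls in the override range (40%–44%), so the compensating-factor test applies.
Reserves 10.9 ≥ 9 months; credit score 706 < 720.
Compensating-factor requirement not fully met.

Denied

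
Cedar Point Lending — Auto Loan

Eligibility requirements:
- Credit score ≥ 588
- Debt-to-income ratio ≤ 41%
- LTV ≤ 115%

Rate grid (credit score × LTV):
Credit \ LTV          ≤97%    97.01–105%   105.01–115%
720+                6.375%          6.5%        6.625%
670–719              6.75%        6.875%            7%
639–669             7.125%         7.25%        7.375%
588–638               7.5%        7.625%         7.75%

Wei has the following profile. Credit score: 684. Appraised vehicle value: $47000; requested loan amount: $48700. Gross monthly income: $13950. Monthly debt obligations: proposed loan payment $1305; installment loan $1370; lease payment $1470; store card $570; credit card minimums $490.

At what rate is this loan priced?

6.875%

Credit score 684 ≥ 588; Total monthly debts = (1,305 + 1,370 + 1,470 + 570 + 490) = 5,205. DTI = 5,205/13,950 = 37.3% ≤ 41%
LTV: 48,700 ÷ 47,000 = 103.6%, within 115% cap
Credit 684 → row 670–719; LTV 103.6% → column 97.01–105%. Grid cell → 6.875%.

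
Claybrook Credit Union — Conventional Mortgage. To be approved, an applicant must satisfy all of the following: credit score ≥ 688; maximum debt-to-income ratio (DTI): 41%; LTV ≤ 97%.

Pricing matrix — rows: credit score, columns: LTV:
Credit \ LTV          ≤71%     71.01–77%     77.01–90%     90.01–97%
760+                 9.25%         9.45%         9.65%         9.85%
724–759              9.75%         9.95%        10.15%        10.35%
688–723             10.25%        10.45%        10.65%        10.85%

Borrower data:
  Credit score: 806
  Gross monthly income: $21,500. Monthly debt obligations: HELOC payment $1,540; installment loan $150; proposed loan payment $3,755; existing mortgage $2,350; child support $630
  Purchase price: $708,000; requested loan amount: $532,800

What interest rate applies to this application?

Credit score 806 ≥ 688; Total monthly debts = (1,540 + 150 + 3,755 + 2,350 + 630) = 8,425. DTI: 8,425 ÷ 21,500 = 39.2%, within the 41% cap
LTV: 532,800 ÷ 708,000 = 75.3%, within 97% cap
Score 806 is in the 760+ band; LTV 75.3% is in the 71.01–77% band → 9.45%.

9.45%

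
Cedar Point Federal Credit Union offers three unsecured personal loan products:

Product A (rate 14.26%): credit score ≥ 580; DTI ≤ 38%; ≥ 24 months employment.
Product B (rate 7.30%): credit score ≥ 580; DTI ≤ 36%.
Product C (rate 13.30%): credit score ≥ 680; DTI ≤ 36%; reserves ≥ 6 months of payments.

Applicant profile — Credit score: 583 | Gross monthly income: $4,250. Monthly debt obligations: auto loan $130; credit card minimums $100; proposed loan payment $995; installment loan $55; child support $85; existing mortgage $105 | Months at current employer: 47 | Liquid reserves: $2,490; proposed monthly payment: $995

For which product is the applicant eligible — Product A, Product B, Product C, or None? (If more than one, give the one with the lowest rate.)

Product B

Total debts = (130 + 100 + 995 + 55 + 85 + 105) = 1,470; DTI = 1,470/4,250 = 34.6%.
Reserves = 2,490/995 = 2.5 months.
Product A: score 583 ≥ 580; DTI 34.6% ≤ 38%; employment 47 ≥ 24 mo → qualifies.
Product B: score 583 ≥ 580; DTI 34.6% ≤ 36% → qualifies.
Product C: score 583 < 680; DTI 34.6% ≤ 36%; reserves 2.5 < 6 mo → does not qualify.
Qualifying: Product A, Product B. Lowest rate is 7.30% → Product B.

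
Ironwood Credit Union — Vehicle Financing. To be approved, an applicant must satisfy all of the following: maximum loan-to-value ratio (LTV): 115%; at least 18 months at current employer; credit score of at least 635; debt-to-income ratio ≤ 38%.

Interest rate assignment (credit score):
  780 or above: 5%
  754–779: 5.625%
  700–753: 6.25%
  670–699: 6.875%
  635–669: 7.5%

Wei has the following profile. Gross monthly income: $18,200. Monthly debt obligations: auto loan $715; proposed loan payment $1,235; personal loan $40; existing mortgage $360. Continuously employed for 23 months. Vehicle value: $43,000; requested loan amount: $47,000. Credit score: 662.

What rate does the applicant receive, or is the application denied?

Approved at 7.5%

Credit score 662 ≥ 635 (meets minimum)
Total monthly debts = (715 + 1,235 + 40 + 360) = 2,350. Debt-to-income = 2,350/18,200 = 12.9% — meets 38% limit
Employment 23 ≥ 18 months
LTV = 47,000/43,000 = 109.3% ≤ 115%
All requirements met. Score 662 falls in the 635–669 tier → 7.5%.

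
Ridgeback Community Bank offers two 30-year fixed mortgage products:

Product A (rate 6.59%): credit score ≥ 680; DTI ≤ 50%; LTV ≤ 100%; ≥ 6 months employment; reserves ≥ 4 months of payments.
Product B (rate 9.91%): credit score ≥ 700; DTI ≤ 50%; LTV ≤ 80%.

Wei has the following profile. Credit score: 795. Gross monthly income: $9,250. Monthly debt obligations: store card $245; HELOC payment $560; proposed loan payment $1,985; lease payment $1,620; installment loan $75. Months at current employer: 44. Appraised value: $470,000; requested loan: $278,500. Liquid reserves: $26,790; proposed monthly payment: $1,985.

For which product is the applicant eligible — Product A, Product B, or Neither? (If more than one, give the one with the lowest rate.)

Product A

Total debts = (245 + 560 + 1,985 + 1,620 + 75) = 4,485; DTI = 4,485/9,250 = 48.5%.
LTV = 278,500/470,000 = 59.3%.
Reserves = 26,790/1,985 = 13.5 months.
Product A: score 795 ≥ 680; DTI 48.5% ≤ 50%; LTV 59.3% ≤ 100%; employment 44 ≥ 6 mo; reserves 13.5 ≥ 4 mo → qualifies.
Product B: score 795 ≥ 700; DTI 48.5% ≤ 50%; LTV 59.3% ≤ 80% → qualifies.
Qualifying: Product A, Product B. Lowest rate is 6.59% → Product A.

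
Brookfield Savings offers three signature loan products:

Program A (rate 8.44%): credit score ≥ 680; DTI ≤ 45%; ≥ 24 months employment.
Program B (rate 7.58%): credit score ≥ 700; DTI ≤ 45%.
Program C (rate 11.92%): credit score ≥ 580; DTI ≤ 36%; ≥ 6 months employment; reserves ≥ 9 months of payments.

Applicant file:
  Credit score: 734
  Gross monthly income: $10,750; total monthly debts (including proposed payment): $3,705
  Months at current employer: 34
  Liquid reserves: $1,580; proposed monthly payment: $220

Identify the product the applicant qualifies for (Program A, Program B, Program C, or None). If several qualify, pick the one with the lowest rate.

Program B

DTI = 3,705/10,750 = 34.5%.
Reserves = 1,580/220 = 7.2 months.
Program A: score 734 ≥ 680; DTI 34.5% ≤ 45%; employment 34 ≥ 24 mo → qualifies.
Program B: score 734 ≥ 700; DTI 34.5% ≤ 45% → qualifies.
Program C: score 734 ≥ 580; DTI 34.5% ≤ 36%; employment 34 ≥ 6 mo; reserves 7.2 < 9 mo → does not qualify.
Qualifying: Program A, Program B. Lowest rate is 7.58% → Program B.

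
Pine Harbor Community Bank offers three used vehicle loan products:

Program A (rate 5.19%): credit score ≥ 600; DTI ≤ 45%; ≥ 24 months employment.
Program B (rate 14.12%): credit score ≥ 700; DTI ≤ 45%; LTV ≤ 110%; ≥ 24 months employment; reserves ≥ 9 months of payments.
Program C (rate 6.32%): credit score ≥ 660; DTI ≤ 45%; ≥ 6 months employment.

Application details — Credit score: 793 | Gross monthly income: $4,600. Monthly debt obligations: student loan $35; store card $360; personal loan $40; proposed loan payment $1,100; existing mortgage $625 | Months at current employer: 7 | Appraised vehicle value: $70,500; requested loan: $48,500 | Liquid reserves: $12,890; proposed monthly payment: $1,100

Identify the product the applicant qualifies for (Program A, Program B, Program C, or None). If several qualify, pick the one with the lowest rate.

Total debts = (35 + 360 + 40 + 1,100 + 625) = 2,160; DTI = 2,160/4,600 = 47%.
LTV = 48,500/70,500 = 68.8%.
Reserves = 12,890/1,100 = 11.7 months.
Program A: score 793 ≥ 600; DTI 47% > 45%; employment 7 < 24 mo → does not qualify.
Program B: score 793 ≥ 700; DTI 47% > 45%; LTV 68.8% ≤ 110%; employment 7 < 24 mo; reserves 11.7 ≥ 9 mo → does not qualify.
Program C: score 793 ≥ 660; DTI 47% > 45%; employment 7 ≥ 6 mo → does not qualify.

None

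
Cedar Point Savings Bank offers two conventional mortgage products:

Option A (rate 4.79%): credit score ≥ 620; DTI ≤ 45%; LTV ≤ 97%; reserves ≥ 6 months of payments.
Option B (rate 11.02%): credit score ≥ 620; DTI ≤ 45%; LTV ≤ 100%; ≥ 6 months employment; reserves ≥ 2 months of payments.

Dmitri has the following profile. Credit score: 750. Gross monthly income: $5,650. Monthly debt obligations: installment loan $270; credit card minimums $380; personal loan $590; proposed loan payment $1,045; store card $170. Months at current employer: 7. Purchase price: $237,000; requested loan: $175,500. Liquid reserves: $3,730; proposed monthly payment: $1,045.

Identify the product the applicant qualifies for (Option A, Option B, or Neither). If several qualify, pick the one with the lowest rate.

Option B

Total debts = (270 + 380 + 590 + 1,045 + 170) = 2,455; DTI = 2,455/5,650 = 43.5%.
LTV = 175,500/237,000 = 74.1%.
Reserves = 3,730/1,045 = 3.6 months.
Option A: score 750 ≥ 620; DTI 43.5% ≤ 45%; LTV 74.1% ≤ 97%; reserves 3.6 < 6 mo → does not qualify.
Option B: score 750 ≥ 620; DTI 43.5% ≤ 45%; LTV 74.1% ≤ 100%; employment 7 ≥ 6 mo; reserves 3.6 ≥ 2 mo → qualifies.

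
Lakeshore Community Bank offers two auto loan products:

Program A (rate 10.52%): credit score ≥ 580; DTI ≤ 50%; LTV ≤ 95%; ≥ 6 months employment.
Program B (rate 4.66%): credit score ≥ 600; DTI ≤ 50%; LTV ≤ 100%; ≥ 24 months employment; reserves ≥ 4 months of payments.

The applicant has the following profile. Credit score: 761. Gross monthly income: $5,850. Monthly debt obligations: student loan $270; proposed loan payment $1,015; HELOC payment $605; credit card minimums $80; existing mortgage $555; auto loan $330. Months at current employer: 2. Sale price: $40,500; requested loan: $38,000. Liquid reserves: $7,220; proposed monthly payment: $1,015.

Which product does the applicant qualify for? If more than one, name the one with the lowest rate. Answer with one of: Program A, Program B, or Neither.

Total debts = (270 + 1,015 + 605 + 80 + 555 + 330) = 2,855; DTI = 2,855/5,850 = 48.8%.
LTV = 38,000/40,500 = 93.8%.
Reserves = 7,220/1,015 = 7.1 months.
Program A: score 761 ≥ 580; DTI 48.8% ≤ 50%; LTV 93.8% ≤ 95%; employment 2 < 6 mo → does not qualify.
Program B: score 761 ≥ 600; DTI 48.8% ≤ 50%; LTV 93.8% ≤ 100%; employment 2 < 24 mo; reserves 7.1 ≥ 4 mo → does not qualify.

Neither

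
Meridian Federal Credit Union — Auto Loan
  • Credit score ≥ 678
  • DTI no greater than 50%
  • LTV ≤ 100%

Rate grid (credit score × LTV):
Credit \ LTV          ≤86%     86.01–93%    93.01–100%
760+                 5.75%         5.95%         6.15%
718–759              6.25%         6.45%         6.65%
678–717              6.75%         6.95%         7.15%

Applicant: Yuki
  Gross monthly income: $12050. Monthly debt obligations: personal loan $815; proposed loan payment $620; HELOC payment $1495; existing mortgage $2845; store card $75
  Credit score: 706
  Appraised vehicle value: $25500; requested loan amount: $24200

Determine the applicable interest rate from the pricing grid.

7.15%

Credit score 706 ≥ 678; Total monthly debts = (815 + 620 + 1,495 + 2,845 + 75) = 5,850. DTI = 5,850/12,050 = 48.5% ≤ 50%
Loan-to-value = 24,200/25,500 = 94.9% — pass (100% max)
Credit 706 → row 678–717; LTV 94.9% → column 93.01–100%. Grid cell → 7.15%.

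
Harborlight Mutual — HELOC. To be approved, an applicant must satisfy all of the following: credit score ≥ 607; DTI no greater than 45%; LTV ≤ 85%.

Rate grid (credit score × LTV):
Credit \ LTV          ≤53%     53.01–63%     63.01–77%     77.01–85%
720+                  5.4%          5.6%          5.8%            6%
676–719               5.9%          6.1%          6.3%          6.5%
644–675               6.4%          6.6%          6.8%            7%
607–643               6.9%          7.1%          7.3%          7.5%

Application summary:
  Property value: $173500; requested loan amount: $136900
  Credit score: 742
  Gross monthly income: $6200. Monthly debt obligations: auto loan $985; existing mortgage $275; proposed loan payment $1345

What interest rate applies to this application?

Credit score 742 ≥ 607; Total monthly debts = (985 + 275 + 1,345) = 2,605. DTI: 2,605 ÷ 6,200 = 42%, within the 45% cap
LTV = 136,900/173,500 = 78.9% ≤ 85%
Row: 742 falls in 720+. Column: 78.9% falls in 77.01–85%. Rate = 6%.

6%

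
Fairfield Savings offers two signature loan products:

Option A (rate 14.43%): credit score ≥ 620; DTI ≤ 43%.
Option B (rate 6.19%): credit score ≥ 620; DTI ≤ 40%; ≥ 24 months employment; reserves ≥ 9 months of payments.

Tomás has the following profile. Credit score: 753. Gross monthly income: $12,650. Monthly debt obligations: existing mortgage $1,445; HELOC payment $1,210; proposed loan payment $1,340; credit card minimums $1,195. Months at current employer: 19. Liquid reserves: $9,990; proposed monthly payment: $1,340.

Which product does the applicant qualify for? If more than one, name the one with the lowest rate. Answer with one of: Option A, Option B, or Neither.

Option A

Total debts = (1,445 + 1,210 + 1,340 + 1,195) = 5,190; DTI = 5,190/12,650 = 41%.
Reserves = 9,990/1,340 = 7.5 months.
Option A: score 753 ≥ 620; DTI 41% ≤ 43% → qualifies.
Option B: score 753 ≥ 620; DTI 41% > 40%; employment 19 < 24 mo; reserves 7.5 < 9 mo → does not qualify.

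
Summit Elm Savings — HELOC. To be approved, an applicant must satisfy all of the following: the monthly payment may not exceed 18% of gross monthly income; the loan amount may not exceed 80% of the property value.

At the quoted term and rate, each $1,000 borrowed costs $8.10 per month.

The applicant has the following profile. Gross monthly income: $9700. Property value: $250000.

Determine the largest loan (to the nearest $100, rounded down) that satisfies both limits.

Payment cap: 18% × $9,700 = $1,746/month.
At $8.10 per $1,000, that supports 1,746/8.10 × 1,000 ≈ $215,555 → $215,500.
LTV cap: 80% × $250,000 = $200,000 → $200,000.
Binding constraint: loan-to-value.

$200,000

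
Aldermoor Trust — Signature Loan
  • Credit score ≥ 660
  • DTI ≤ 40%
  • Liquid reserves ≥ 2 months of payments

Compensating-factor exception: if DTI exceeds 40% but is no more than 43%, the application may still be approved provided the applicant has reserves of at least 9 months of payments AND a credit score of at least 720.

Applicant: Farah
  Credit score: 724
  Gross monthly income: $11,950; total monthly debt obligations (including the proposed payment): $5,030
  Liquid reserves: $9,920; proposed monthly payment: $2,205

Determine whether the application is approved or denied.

Credit score 724 ≥ 660 (meets base)
DTI = 5,030/11,950 = 42.1% > 40% — standard DTI limit exceeded.
Reserves = 9,920/2,205 = 4.5 months ≥ 2
DTI 42.1% is within the 40%–43% exception band; checking compensating factors.
Override check — reserves: 4.5 mo (short of 9); score: 724 (ok).
Compensating-factor requirement not fully met.

Denied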